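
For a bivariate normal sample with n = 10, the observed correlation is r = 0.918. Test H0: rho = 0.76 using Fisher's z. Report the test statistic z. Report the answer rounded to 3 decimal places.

1.534

z_r = atanh(0.918) = 1.576160,  z_0 = atanh(0.76) = 0.996215
SE = 1/√(n−3) = 1/√7 = 0.377964
z = (z_r − z_0)/SE = (1.576160 − 0.996215) / 0.377964 = 0.579945 / 0.377964 = 1.534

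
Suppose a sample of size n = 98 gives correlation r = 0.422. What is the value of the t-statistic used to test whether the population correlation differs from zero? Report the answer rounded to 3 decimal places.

1 − r² = 1 − 0.178084 = 0.821916;  √(1−r²) = 0.906596
√(n−2) = √96 = 9.797959
t = r·√(n−2)/√(1−r²) = 0.422 · 9.797959 / 0.906596 = 4.561

4.561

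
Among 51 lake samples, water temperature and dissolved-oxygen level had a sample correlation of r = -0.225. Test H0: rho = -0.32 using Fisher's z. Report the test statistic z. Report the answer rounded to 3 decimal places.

Fisher z: atanh(-0.225) = -0.228917, atanh(-0.32) = -0.331647
z = (z_r − z_0)·√(n−3) = (-0.228917 − (-0.331647))·√48 = 0.102730 · 6.928203 = 0.712

0.712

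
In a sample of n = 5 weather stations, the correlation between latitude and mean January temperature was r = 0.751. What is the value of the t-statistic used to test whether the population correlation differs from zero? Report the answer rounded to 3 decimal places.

t = r·√(n−2) / √(1−r²) with r = 0.751, n = 5
  = 0.751·√3 / √(1 − 0.564001)
  = 0.751·1.732051 / 0.660302
  = 1.300770 / 0.660302 = 1.970

1.970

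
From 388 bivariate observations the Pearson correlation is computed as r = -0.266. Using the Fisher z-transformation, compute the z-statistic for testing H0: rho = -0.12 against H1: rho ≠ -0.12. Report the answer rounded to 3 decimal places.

-2.982

z_r = atanh(-0.266) = -0.272554,  z_0 = atanh(-0.12) = -0.120581
SE = 1/√(n−3) = 1/√385 = 0.050965
z = (z_r − z_0)/SE = (-0.272554 − (-0.120581)) / 0.050965 = -0.151973 / 0.050965 = -2.982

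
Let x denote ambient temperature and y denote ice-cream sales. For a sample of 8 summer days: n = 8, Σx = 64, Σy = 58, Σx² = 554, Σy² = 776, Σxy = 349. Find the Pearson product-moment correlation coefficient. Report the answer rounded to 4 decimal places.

S_xy = nΣxy − ΣxΣy = 8·349 − 64·58 = 2792 − 3712 = -920
S_xx = nΣx² − (Σx)² = 8·554 − 64² = 4432 − 4096 = 336
S_yy = nΣy² − (Σy)² = 8·776 − 58² = 6208 − 3364 = 2844
r = S_xy / √(S_xx·S_yy) = -920 / √(336·2844) = -920 / √955584 = -920 / 977.5398 = -0.9411

-0.9411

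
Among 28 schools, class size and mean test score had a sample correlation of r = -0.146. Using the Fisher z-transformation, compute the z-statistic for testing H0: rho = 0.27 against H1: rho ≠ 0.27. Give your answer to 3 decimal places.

-2.120

Fisher z: atanh(-0.146) = -0.147051, atanh(0.27) = 0.276864
z = (z_r − z_0)·√(n−3) = (-0.147051 − 0.276864)·√25 = -0.423915 · 5.000000 = -2.120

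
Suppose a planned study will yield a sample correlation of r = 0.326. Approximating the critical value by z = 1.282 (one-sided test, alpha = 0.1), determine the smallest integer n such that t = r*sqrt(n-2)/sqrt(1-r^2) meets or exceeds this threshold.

16

Need r·√(n−2)/√(1−r²) ≥ 1.282
√(n−2) ≥ 1.282·√(1−0.106276) / 0.326 = 1.282·0.945370 / 0.326 = 3.7177
n−2 ≥ 13.8213  ⇒  n ≥ 15.8213
Smallest integer n = 16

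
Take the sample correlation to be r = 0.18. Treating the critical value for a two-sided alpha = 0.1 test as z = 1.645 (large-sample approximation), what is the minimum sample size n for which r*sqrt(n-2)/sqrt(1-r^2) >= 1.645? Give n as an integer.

r√(n−2)/√(1−r²) ≥ 1.645  ⇔  n−2 ≥ (1.645)²·(1−r²)/r²
(1−r²)/r² = (1−0.0324)/0.0324 = 29.8642
n ≥ 2 + 2.706025·29.8642 = 2 + 80.8133 = 82.8133
⌈82.8133⌉ = 83

83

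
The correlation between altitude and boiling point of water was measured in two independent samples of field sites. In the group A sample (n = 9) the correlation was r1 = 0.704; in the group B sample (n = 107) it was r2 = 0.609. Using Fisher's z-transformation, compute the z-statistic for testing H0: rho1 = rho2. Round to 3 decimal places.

0.400

Fisher z-transforms: z1 = atanh(0.704) = 0.875187, z2 = atanh(0.609) = 0.707330; difference d = 0.167857
Var(d) = 1/6 + 1/104 = 0.1666667 + 0.0096154 = 0.1762821
z = d/√Var(d) = 0.167857 / √0.1762821 = 0.167857 / 0.419860 = 0.400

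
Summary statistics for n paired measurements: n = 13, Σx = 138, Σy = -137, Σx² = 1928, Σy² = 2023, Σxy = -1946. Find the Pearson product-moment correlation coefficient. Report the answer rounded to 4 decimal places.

Numerator: nΣxy − (Σx)(Σy) = 13·(-1946) − (138)(-137) = -6392
Denominator: √[(nΣx²−(Σx)²)(nΣy²−(Σy)²)]
  nΣx²−(Σx)² = 13·1928 − 19044 = 6020;  nΣy²−(Σy)² = 13·2023 − 18769 = 7530
  √(6020·7530) = √45330600 = 6732.8003
r = -6392 / 6732.8003 = -0.9494

-0.9494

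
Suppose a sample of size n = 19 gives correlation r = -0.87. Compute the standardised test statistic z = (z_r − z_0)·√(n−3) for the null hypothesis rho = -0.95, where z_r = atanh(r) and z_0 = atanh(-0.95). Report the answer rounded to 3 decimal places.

1.995

Fisher z: atanh(-0.87) = -1.333080, atanh(-0.95) = -1.831781
z = (z_r − z_0)·√(n−3) = (-1.333080 − (-1.831781))·√16 = 0.498701 · 4.000000 = 1.995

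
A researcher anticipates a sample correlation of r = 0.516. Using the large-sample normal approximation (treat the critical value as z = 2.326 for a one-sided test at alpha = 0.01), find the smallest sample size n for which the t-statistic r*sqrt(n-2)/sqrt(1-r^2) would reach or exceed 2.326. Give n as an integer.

17

Need r·√(n−2)/√(1−r²) ≥ 2.326
√(n−2) ≥ 2.326·√(1−0.266256) / 0.516 = 2.326·0.856589 / 0.516 = 3.8613
n−2 ≥ 14.9096  ⇒  n ≥ 16.9096
Smallest integer n = 17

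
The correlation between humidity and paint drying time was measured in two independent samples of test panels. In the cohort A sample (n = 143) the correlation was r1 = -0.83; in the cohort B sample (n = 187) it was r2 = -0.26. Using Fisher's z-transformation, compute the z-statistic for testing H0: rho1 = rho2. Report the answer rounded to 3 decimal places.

z1 = atanh(-0.83) = -1.188136,  z2 = atanh(-0.26) = -0.266108
SE = √(1/(n1−3) + 1/(n2−3)) = √(1/140 + 1/184) = √(0.0071429 + 0.0054348) = √0.0125777 = 0.112150
z = (z1 − z2)/SE = (-1.188136 − (-0.266108)) / 0.112150 = -0.922028 / 0.112150 = -8.221

-8.221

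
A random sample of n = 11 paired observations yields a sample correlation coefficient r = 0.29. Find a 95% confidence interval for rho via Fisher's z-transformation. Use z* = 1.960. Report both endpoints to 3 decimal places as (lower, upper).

(-0.375, 0.758)

z_r = atanh(0.29) = 0.298566;  SE = 1/√(n−3) = 1/√8 = 0.353553
z-limits: 0.298566 ± 1.960·0.353553 = 0.298566 ± 0.692964 = [-0.394398, 0.991530]
ρ-limits: (tanh -0.394398, tanh 0.991530) = (-0.375, 0.758)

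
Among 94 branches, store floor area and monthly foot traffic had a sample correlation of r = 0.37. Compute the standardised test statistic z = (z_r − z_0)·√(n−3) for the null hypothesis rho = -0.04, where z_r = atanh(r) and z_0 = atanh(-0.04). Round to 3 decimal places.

z_r = atanh(0.37) = 0.388423,  z_0 = atanh(-0.04) = -0.040021
SE = 1/√(n−3) = 1/√91 = 0.104828
z = (z_r − z_0)/SE = (0.388423 − (-0.040021)) / 0.104828 = 0.428444 / 0.104828 = 4.087

4.087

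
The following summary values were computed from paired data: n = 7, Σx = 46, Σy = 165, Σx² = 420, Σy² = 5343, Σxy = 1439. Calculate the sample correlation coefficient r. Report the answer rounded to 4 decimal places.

Numerator: nΣxy − (Σx)(Σy) = 7·1439 − (46)(165) = 2483
Denominator: √[(nΣx²−(Σx)²)(nΣy²−(Σy)²)]
  nΣx²−(Σx)² = 7·420 − 2116 = 824;  nΣy²−(Σy)² = 7·5343 − 27225 = 10176
  √(824·10176) = √8385024 = 2895.6906
r = 2483 / 2895.6906 = 0.8575

0.8575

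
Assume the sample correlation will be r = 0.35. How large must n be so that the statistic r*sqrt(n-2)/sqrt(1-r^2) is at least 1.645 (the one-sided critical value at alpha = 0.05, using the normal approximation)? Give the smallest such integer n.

22

Need r·√(n−2)/√(1−r²) ≥ 1.645
√(n−2) ≥ 1.645·√(1−0.1225) / 0.35 = 1.645·0.936750 / 0.35 = 4.4027
n−2 ≥ 19.3838  ⇒  n ≥ 21.3838
Smallest integer n = 22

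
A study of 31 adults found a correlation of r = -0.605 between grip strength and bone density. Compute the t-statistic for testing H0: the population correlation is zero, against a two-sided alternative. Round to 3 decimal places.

t = r·√(n−2) / √(1−r²) with r = -0.605, n = 31
  = -0.605·√29 / √(1 − 0.366025)
  = -0.605·5.385165 / 0.796225
  = -3.258025 / 0.796225 = -4.092

-4.092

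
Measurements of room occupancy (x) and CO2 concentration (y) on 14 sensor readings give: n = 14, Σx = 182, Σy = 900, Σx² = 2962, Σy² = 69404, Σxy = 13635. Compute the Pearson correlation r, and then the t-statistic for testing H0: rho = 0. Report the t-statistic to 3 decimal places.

S_xy = nΣxy − ΣxΣy = 14·13635 − 182·900 = 190890 − 163800 = 27090
S_xx = nΣx² − (Σx)² = 14·2962 − 182² = 41468 − 33124 = 8344
S_yy = nΣy² − (Σy)² = 14·69404 − 900² = 971656 − 810000 = 161656
r = S_xy / √(S_xx·S_yy) = 27090 / √(8344·161656) = 27090 / √1348857664 = 27090 / 36726.7976 = 0.7376
t = r·√(n−2)/√(1−r²) = 0.7376·√12 / √(1−0.544054) = 2.555121 / 0.675238 = 3.784

3.784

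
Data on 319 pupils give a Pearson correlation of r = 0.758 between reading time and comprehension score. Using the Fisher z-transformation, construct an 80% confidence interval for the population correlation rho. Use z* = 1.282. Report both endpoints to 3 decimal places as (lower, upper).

Fisher z: z_r = atanh(r) = ½·ln((1+0.758)/(1−0.758)) = 0.991497
SE(z) = 1/√(n−3) = 1/√316 = 0.056254
80% ⇒ z* = 1.282; margin = 1.282·0.056254 = 0.072118
CI on z-scale: (0.919379, 1.063615)
Back-transform: tanh(0.919379) = 0.725604, tanh(1.063615) = 0.787044

(0.726, 0.787)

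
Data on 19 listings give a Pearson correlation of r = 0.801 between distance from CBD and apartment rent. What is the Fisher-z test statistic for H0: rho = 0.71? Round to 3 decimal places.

z_r = atanh(0.801) = 1.101396,  z_0 = atanh(0.71) = 0.887184
SE = 1/√(n−3) = 1/√16 = 0.250000
z = (z_r − z_0)/SE = (1.101396 − 0.887184) / 0.250000 = 0.214212 / 0.250000 = 0.857

0.857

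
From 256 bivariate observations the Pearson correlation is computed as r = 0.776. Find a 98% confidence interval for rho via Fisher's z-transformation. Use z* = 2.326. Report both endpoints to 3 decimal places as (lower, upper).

(0.711, 0.828)

z_r = atanh(0.776) = 1.035236;  SE = 1/√(n−3) = 1/√253 = 0.062869
z-limits: 1.035236 ± 2.326·0.062869 = 1.035236 ± 0.146233 = [0.889003, 1.181469]
ρ-limits: (tanh 0.889003, tanh 1.181469) = (0.711, 0.828)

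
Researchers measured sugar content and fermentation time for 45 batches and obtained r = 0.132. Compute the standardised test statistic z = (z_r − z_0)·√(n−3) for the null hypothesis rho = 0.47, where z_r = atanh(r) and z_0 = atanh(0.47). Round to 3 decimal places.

-2.445

z_r = atanh(0.132) = 0.132775,  z_0 = atanh(0.47) = 0.510070
SE = 1/√(n−3) = 1/√42 = 0.154303
z = (z_r − z_0)/SE = (0.132775 − 0.510070) / 0.154303 = -0.377295 / 0.154303 = -2.445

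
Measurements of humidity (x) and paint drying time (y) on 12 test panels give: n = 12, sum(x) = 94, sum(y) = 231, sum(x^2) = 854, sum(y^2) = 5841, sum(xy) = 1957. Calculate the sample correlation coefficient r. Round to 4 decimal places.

S_xy = nΣxy − ΣxΣy = 12·1957 − 94·231 = 23484 − 21714 = 1770
S_xx = nΣx² − (Σx)² = 12·854 − 94² = 10248 − 8836 = 1412
S_yy = nΣy² − (Σy)² = 12·5841 − 231² = 70092 − 53361 = 16731
r = S_xy / √(S_xx·S_yy) = 1770 / √(1412·16731) = 1770 / √23624172 = 1770 / 4860.4703 = 0.3642

0.3642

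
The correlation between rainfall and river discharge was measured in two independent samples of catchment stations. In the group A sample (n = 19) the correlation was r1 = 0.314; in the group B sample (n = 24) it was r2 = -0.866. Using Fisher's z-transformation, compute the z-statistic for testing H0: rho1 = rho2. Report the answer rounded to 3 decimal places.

Fisher z-transforms: z1 = atanh(0.314) = 0.324977, z2 = atanh(-0.866) = -1.316856; difference d = 1.641833
Var(d) = 1/16 + 1/21 = 0.0625000 + 0.0476190 = 0.1101190
z = d/√Var(d) = 1.641833 / √0.1101190 = 1.641833 / 0.331842 = 4.948

4.948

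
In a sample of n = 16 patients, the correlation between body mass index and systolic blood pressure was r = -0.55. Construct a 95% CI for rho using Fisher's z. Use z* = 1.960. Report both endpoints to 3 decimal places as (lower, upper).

(-0.822, -0.075)

z_r = atanh(-0.55) = -0.618381;  SE = 1/√(n−3) = 1/√13 = 0.277350
z-limits: -0.618381 ± 1.960·0.277350 = -0.618381 ± 0.543606 = [-1.161987, -0.074775]
ρ-limits: (tanh -1.161987, tanh -0.074775) = (-0.822, -0.075)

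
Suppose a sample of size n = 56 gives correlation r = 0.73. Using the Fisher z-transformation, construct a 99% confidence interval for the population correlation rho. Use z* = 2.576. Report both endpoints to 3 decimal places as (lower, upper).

(0.519, 0.857)

Fisher z: z_r = atanh(r) = ½·ln((1+0.73)/(1−0.73)) = 0.928727
SE(z) = 1/√(n−3) = 1/√53 = 0.137361
99% ⇒ z* = 2.576; margin = 2.576·0.137361 = 0.353842
CI on z-scale: (0.574885, 1.282569)
Back-transform: tanh(0.574885) = 0.518938, tanh(1.282569) = 0.857168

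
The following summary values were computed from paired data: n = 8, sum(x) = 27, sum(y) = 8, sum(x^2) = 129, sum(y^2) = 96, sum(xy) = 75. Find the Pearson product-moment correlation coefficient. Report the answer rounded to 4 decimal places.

S_xy = nΣxy − ΣxΣy = 8·75 − 27·8 = 600 − 216 = 384
S_xx = nΣx² − (Σx)² = 8·129 − 27² = 1032 − 729 = 303
S_yy = nΣy² − (Σy)² = 8·96 − 8² = 768 − 64 = 704
r = S_xy / √(S_xx·S_yy) = 384 / √(303·704) = 384 / √213312 = 384 / 461.8571 = 0.8314

0.8314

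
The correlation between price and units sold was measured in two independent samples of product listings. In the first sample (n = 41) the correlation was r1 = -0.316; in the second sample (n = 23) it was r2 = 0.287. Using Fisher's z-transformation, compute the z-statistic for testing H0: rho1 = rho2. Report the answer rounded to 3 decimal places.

-2.253

z1 = atanh(-0.316) = -0.327197,  z2 = atanh(0.287) = 0.295294
SE = √(1/(n1−3) + 1/(n2−3)) = √(1/38 + 1/20) = √(0.0263158 + 0.0500000) = √0.0763158 = 0.276253
z = (z1 − z2)/SE = (-0.327197 − 0.295294) / 0.276253 = -0.622491 / 0.276253 = -2.253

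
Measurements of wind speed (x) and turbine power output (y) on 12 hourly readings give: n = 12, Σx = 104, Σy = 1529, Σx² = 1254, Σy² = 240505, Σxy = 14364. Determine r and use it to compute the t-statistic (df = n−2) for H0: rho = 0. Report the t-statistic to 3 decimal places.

S_xy = nΣxy − ΣxΣy = 12·14364 − 104·1529 = 172368 − 159016 = 13352
S_xx = nΣx² − (Σx)² = 12·1254 − 104² = 15048 − 10816 = 4232
S_yy = nΣy² − (Σy)² = 12·240505 − 1529² = 2886060 − 2337841 = 548219
r = S_xy / √(S_xx·S_yy) = 13352 / √(4232·548219) = 13352 / √2320062808 = 13352 / 48167.0303 = 0.2772
t = r·√(n−2)/√(1−r²) = 0.2772·√10 / √(1−0.076840) = 0.876583 / 0.960812 = 0.912

0.912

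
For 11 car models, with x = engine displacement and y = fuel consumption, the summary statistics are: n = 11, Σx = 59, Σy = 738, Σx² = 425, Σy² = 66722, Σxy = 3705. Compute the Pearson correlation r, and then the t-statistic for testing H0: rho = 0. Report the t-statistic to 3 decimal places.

-0.566

Numerator: nΣxy − (Σx)(Σy) = 11·3705 − (59)(738) = -2787
Denominator: √[(nΣx²−(Σx)²)(nΣy²−(Σy)²)]
  nΣx²−(Σx)² = 11·425 − 3481 = 1194;  nΣy²−(Σy)² = 11·66722 − 544644 = 189298
  √(1194·189298) = √226021812 = 15034.0218
r = -2787 / 15034.0218 = -0.1854
t = r·√(n−2)/√(1−r²) = -0.1854·√9 / √(1−0.034373) = -0.556200 / 0.982663 = -0.566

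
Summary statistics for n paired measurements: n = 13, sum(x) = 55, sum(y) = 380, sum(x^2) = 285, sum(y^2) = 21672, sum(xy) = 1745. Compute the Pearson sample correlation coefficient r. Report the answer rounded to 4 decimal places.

0.1847

S_xy = nΣxy − ΣxΣy = 13·1745 − 55·380 = 22685 − 20900 = 1785
S_xx = nΣx² − (Σx)² = 13·285 − 55² = 3705 − 3025 = 680
S_yy = nΣy² − (Σy)² = 13·21672 − 380² = 281736 − 144400 = 137336
r = S_xy / √(S_xx·S_yy) = 1785 / √(680·137336) = 1785 / √93388480 = 1785 / 9663.7715 = 0.1847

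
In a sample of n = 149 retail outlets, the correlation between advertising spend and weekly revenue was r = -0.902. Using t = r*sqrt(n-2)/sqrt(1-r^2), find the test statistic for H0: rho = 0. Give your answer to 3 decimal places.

1 − r² = 1 − 0.813604 = 0.186396;  √(1−r²) = 0.431736
√(n−2) = √147 = 12.124356
t = r·√(n−2)/√(1−r²) = -0.902 · 12.124356 / 0.431736 = -25.331

-25.331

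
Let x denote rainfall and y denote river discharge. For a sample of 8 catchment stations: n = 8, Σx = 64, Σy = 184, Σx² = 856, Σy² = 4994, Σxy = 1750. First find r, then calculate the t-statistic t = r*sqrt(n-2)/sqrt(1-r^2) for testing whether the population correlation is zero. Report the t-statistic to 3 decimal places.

S_xy = nΣxy − ΣxΣy = 8·1750 − 64·184 = 14000 − 11776 = 2224
S_xx = nΣx² − (Σx)² = 8·856 − 64² = 6848 − 4096 = 2752
S_yy = nΣy² − (Σy)² = 8·4994 − 184² = 39952 − 33856 = 6096
r = S_xy / √(S_xx·S_yy) = 2224 / √(2752·6096) = 2224 / √16776192 = 2224 / 4095.8750 = 0.5430
t = r·√(n−2)/√(1−r²) = 0.5430·√6 / √(1−0.294849) = 1.330073 / 0.839733 = 1.584

1.584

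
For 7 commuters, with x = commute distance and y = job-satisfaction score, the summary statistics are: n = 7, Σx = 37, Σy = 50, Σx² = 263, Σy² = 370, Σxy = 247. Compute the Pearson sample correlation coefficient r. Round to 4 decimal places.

-0.5871

Numerator: nΣxy − (Σx)(Σy) = 7·247 − (37)(50) = -121
Denominator: √[(nΣx²−(Σx)²)(nΣy²−(Σy)²)]
  nΣx²−(Σx)² = 7·263 − 1369 = 472;  nΣy²−(Σy)² = 7·370 − 2500 = 90
  √(472·90) = √42480 = 206.1068
r = -121 / 206.1068 = -0.5871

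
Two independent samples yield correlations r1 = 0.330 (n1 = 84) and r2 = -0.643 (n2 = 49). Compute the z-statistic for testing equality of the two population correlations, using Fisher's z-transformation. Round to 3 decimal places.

5.991

z1 = atanh(0.330) = 0.342828,  z2 = atanh(-0.643) = -0.763272
SE = √(1/(n1−3) + 1/(n2−3)) = √(1/81 + 1/46) = √(0.0123457 + 0.0217391) = √0.0340848 = 0.184621
z = (z1 − z2)/SE = (0.342828 − (-0.763272)) / 0.184621 = 1.106100 / 0.184621 = 5.991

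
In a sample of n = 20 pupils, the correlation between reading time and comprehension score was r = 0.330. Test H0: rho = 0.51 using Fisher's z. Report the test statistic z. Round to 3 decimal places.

z_r = atanh(0.330) = 0.342828,  z_0 = atanh(0.51) = 0.562730
SE = 1/√(n−3) = 1/√17 = 0.242536
z = (z_r − z_0)/SE = (0.342828 − 0.562730) / 0.242536 = -0.219902 / 0.242536 = -0.907

-0.907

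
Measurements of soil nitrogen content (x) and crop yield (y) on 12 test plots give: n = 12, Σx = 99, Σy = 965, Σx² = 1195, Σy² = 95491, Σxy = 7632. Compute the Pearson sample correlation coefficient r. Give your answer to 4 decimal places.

-0.1266

Numerator: nΣxy − (Σx)(Σy) = 12·7632 − (99)(965) = -3951
Denominator: √[(nΣx²−(Σx)²)(nΣy²−(Σy)²)]
  nΣx²−(Σx)² = 12·1195 − 9801 = 4539;  nΣy²−(Σy)² = 12·95491 − 931225 = 214667
  √(4539·214667) = √974373513 = 31214.9566
r = -3951 / 31214.9566 = -0.1266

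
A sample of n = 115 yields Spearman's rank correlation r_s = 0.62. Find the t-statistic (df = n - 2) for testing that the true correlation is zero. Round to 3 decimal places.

1 − r_s² = 1 − 0.3844 = 0.6156;  √(1−r_s²) = 0.784602
√(n−2) = √113 = 10.630146
t = r_s·√(n−2)/√(1−r_s²) = 0.62 · 10.630146 / 0.784602 = 8.400

8.400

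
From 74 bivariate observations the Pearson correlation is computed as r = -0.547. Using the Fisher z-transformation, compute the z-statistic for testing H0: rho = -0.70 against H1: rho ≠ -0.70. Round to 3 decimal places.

z_r = atanh(-0.547) = -0.614090,  z_0 = atanh(-0.70) = -0.867301
SE = 1/√(n−3) = 1/√71 = 0.118678
z = (z_r − z_0)/SE = (-0.614090 − (-0.867301)) / 0.118678 = 0.253211 / 0.118678 = 2.134

2.134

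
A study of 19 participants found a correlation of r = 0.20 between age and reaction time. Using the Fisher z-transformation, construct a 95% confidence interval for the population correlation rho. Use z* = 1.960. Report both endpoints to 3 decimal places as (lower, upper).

(-0.280, 0.600)

Fisher z: z_r = atanh(r) = ½·ln((1+0.20)/(1−0.20)) = 0.202733
SE(z) = 1/√(n−3) = 1/√16 = 0.250000
95% ⇒ z* = 1.960; margin = 1.960·0.250000 = 0.490000
CI on z-scale: (-0.287267, 0.692733)
Back-transform: tanh(-0.287267) = -0.279617, tanh(0.692733) = 0.599735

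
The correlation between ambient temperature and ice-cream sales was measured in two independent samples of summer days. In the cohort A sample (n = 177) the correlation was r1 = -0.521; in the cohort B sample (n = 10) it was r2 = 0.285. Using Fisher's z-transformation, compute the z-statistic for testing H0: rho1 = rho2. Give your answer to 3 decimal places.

-2.259

z1 = atanh(-0.521) = -0.577711,  z2 = atanh(0.285) = 0.293116
SE = √(1/(n1−3) + 1/(n2−3)) = √(1/174 + 1/7) = √(0.0057471 + 0.1428571) = √0.1486042 = 0.385492
z = (z1 − z2)/SE = (-0.577711 − 0.293116) / 0.385492 = -0.870827 / 0.385492 = -2.259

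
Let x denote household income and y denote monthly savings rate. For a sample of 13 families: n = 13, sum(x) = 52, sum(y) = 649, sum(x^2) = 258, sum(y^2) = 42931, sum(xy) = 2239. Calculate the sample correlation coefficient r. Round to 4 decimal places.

S_xy = nΣxy − ΣxΣy = 13·2239 − 52·649 = 29107 − 33748 = -4641
S_xx = nΣx² − (Σx)² = 13·258 − 52² = 3354 − 2704 = 650
S_yy = nΣy² − (Σy)² = 13·42931 − 649² = 558103 − 421201 = 136902
r = S_xy / √(S_xx·S_yy) = -4641 / √(650·136902) = -4641 / √88986300 = -4641 / 9433.2550 = -0.4920

-0.4920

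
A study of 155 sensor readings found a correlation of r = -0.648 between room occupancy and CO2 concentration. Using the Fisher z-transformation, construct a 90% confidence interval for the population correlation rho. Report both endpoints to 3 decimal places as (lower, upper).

Fisher z: z_r = atanh(r) = ½·ln((1+(-0.648))/(1−(-0.648))) = -0.771843
SE(z) = 1/√(n−3) = 1/√152 = 0.081111
90% ⇒ z* = 1.645; margin = 1.645·0.081111 = 0.133428
CI on z-scale: (-0.905271, -0.638415)
Back-transform: tanh(-0.905271) = -0.718855, tanh(-0.638415) = -0.563819

(-0.719, -0.564)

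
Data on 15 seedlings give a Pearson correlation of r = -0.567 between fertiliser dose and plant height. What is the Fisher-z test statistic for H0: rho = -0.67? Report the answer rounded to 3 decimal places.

Fisher z: atanh(-0.567) = -0.643090, atanh(-0.67) = -0.810743
z = (z_r − z_0)·√(n−3) = (-0.643090 − (-0.810743))·√12 = 0.167653 · 3.464102 = 0.581

0.581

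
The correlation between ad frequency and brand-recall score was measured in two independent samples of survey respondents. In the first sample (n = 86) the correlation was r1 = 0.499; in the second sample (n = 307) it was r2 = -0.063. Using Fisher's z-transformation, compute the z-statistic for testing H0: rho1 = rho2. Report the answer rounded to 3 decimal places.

z1 = atanh(0.499) = 0.547974,  z2 = atanh(-0.063) = -0.063084
SE = √(1/(n1−3) + 1/(n2−3)) = √(1/83 + 1/304) = √(0.0120482 + 0.0032895) = √0.0153377 = 0.123845
z = (z1 − z2)/SE = (0.547974 − (-0.063084)) / 0.123845 = 0.611058 / 0.123845 = 4.934

4.934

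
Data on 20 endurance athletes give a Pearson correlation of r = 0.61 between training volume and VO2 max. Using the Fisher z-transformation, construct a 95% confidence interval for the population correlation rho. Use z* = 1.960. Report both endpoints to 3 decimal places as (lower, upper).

(0.229, 0.829)

z_r = atanh(0.61) = 0.708921;  SE = 1/√(n−3) = 1/√17 = 0.242536
z-limits: 0.708921 ± 1.960·0.242536 = 0.708921 ± 0.475371 = [0.233550, 1.184292]
ρ-limits: (tanh 0.233550, tanh 1.184292) = (0.229, 0.829)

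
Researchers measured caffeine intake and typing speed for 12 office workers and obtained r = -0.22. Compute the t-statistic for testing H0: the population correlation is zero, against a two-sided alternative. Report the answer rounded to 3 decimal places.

1 − r² = 1 − 0.0484 = 0.9516;  √(1−r²) = 0.975500
√(n−2) = √10 = 3.162278
t = r·√(n−2)/√(1−r²) = -0.22 · 3.162278 / 0.975500 = -0.713

-0.713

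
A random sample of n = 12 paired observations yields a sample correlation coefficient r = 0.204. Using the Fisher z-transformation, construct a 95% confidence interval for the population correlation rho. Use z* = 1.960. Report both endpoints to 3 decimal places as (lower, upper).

(-0.419, 0.696)

z_r = atanh(0.204) = 0.206903;  SE = 1/√(n−3) = 1/√9 = 0.333333
z-limits: 0.206903 ± 1.960·0.333333 = 0.206903 ± 0.653333 = [-0.446430, 0.860236]
ρ-limits: (tanh -0.446430, tanh 0.860236) = (-0.419, 0.696)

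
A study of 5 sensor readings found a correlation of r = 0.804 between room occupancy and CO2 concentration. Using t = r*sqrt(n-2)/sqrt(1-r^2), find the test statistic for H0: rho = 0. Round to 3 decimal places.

2.342

1 − r² = 1 − 0.646416 = 0.353584;  √(1−r²) = 0.594629
√(n−2) = √3 = 1.732051
t = r·√(n−2)/√(1−r²) = 0.804 · 1.732051 / 0.594629 = 2.342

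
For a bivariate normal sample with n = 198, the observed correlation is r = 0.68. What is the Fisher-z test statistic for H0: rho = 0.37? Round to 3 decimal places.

6.154

Fisher z: atanh(0.68) = 0.829114, atanh(0.37) = 0.388423
z = (z_r − z_0)·√(n−3) = (0.829114 − 0.388423)·√195 = 0.440691 · 13.964240 = 6.154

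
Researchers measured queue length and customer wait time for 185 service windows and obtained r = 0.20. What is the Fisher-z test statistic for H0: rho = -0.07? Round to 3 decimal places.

z_r = atanh(0.20) = 0.202733,  z_0 = atanh(-0.07) = -0.070115
SE = 1/√(n−3) = 1/√182 = 0.074125
z = (z_r − z_0)/SE = (0.202733 − (-0.070115)) / 0.074125 = 0.272848 / 0.074125 = 3.681

3.681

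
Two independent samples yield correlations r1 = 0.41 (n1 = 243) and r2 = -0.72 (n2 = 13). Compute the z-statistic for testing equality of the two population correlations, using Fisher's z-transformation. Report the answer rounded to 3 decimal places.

Fisher z-transforms: z1 = atanh(0.41) = 0.435611, z2 = atanh(-0.72) = -0.907645; difference d = 1.343256
Var(d) = 1/240 + 1/10 = 0.0041667 + 0.1000000 = 0.1041667
z = d/√Var(d) = 1.343256 / √0.1041667 = 1.343256 / 0.322749 = 4.162

4.162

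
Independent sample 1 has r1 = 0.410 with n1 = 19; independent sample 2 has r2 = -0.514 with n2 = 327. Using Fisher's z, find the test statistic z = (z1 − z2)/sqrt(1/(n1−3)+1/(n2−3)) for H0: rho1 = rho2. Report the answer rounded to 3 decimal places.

3.919

z1 = atanh(0.410) = 0.435611,  z2 = atanh(-0.514) = -0.568151
SE = √(1/(n1−3) + 1/(n2−3)) = √(1/16 + 1/324) = √(0.0625000 + 0.0030864) = √0.0655864 = 0.256098
z = (z1 − z2)/SE = (0.435611 − (-0.568151)) / 0.256098 = 1.003762 / 0.256098 = 3.919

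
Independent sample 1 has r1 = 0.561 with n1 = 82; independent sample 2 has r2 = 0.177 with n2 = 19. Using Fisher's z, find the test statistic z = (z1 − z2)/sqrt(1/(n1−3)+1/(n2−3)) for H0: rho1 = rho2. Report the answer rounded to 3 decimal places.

z1 = atanh(0.561) = 0.634291,  z2 = atanh(0.177) = 0.178884
SE = √(1/(n1−3) + 1/(n2−3)) = √(1/79 + 1/16) = √(0.0126582 + 0.0625000) = √0.0751582 = 0.274150
z = (z1 − z2)/SE = (0.634291 − 0.178884) / 0.274150 = 0.455407 / 0.274150 = 1.661

1.661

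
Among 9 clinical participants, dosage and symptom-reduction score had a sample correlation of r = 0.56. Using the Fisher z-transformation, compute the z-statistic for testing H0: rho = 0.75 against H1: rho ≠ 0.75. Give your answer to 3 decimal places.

-0.833

z_r = atanh(0.56) = 0.632833,  z_0 = atanh(0.75) = 0.972955
SE = 1/√(n−3) = 1/√6 = 0.408248
z = (z_r − z_0)/SE = (0.632833 − 0.972955) / 0.408248 = -0.340122 / 0.408248 = -0.833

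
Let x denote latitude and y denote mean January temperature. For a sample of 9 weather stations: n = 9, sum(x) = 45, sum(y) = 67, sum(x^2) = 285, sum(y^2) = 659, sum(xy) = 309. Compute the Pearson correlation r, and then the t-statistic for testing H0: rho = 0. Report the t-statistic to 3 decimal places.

Numerator: nΣxy − (Σx)(Σy) = 9·309 − (45)(67) = -234
Denominator: √[(nΣx²−(Σx)²)(nΣy²−(Σy)²)]
  nΣx²−(Σx)² = 9·285 − 2025 = 540;  nΣy²−(Σy)² = 9·659 − 4489 = 1442
  √(540·1442) = √778680 = 882.4285
r = -234 / 882.4285 = -0.2652
t = r·√(n−2)/√(1−r²) = -0.2652·√7 / √(1−0.070331) = -0.701653 / 0.964193 = -0.728

-0.728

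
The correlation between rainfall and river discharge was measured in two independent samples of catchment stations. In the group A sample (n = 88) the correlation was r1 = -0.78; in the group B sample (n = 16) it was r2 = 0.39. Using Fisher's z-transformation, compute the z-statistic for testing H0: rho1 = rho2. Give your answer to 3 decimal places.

z1 = atanh(-0.78) = -1.045371,  z2 = atanh(0.39) = 0.411800
SE = √(1/(n1−3) + 1/(n2−3)) = √(1/85 + 1/13) = √(0.0117647 + 0.0769231) = √0.0886878 = 0.297805
z = (z1 − z2)/SE = (-1.045371 − 0.411800) / 0.297805 = -1.457171 / 0.297805 = -4.893

-4.893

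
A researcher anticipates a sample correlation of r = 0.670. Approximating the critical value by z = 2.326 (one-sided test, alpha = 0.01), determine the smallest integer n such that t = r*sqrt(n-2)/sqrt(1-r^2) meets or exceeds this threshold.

r√(n−2)/√(1−r²) ≥ 2.326  ⇔  n−2 ≥ (2.326)²·(1−r²)/r²
(1−r²)/r² = (1−0.448900)/0.448900 = 1.2277
n ≥ 2 + 5.410276·1.2277 = 2 + 6.6422 = 8.6422
⌈8.6422⌉ = 9

9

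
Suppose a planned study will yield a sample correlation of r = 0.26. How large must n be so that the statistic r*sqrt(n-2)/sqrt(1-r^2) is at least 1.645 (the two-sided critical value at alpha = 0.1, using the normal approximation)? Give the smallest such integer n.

40

Need r·√(n−2)/√(1−r²) ≥ 1.645
√(n−2) ≥ 1.645·√(1−0.0676) / 0.26 = 1.645·0.965609 / 0.26 = 6.1093
n−2 ≥ 37.3235  ⇒  n ≥ 39.3235
Smallest integer n = 40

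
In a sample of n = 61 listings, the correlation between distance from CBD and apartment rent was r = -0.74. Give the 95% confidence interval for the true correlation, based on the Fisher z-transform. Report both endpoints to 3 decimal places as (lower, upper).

(-0.836, -0.600)

Fisher z: z_r = atanh(r) = ½·ln((1+(-0.74))/(1−(-0.74))) = -0.950479
SE(z) = 1/√(n−3) = 1/√58 = 0.131306
95% ⇒ z* = 1.960; margin = 1.960·0.131306 = 0.257360
CI on z-scale: (-1.207839, -0.693119)
Back-transform: tanh(-1.207839) = -0.836030, tanh(-0.693119) = -0.599982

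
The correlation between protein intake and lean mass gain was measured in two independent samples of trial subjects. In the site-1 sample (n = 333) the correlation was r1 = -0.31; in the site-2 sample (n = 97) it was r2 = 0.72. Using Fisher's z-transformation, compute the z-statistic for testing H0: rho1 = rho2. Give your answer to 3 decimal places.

z1 = atanh(-0.31) = -0.320545,  z2 = atanh(0.72) = 0.907645
SE = √(1/(n1−3) + 1/(n2−3)) = √(1/330 + 1/94) = √(0.0030303 + 0.0106383) = √0.0136686 = 0.116913
z = (z1 − z2)/SE = (-0.320545 − 0.907645) / 0.116913 = -1.228190 / 0.116913 = -10.505

-10.505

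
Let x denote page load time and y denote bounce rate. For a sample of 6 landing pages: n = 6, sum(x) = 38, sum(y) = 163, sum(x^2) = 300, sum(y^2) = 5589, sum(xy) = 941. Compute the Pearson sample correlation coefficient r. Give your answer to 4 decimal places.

-0.3480

S_xy = nΣxy − ΣxΣy = 6·941 − 38·163 = 5646 − 6194 = -548
S_xx = nΣx² − (Σx)² = 6·300 − 38² = 1800 − 1444 = 356
S_yy = nΣy² − (Σy)² = 6·5589 − 163² = 33534 − 26569 = 6965
r = S_xy / √(S_xx·S_yy) = -548 / √(356·6965) = -548 / √2479540 = -548 / 1574.6555 = -0.3480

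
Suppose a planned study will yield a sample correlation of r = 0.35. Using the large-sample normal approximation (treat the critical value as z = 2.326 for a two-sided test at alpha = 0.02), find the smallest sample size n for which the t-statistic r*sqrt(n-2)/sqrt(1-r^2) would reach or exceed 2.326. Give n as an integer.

r√(n−2)/√(1−r²) ≥ 2.326  ⇔  n−2 ≥ (2.326)²·(1−r²)/r²
(1−r²)/r² = (1−0.1225)/0.1225 = 7.1633
n ≥ 2 + 5.410276·7.1633 = 2 + 38.7554 = 40.7554
⌈40.7554⌉ = 41

41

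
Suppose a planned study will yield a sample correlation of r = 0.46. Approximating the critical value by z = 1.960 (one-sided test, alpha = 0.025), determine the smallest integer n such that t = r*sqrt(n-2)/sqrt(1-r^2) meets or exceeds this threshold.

r√(n−2)/√(1−r²) ≥ 1.960  ⇔  n−2 ≥ (1.960)²·(1−r²)/r²
(1−r²)/r² = (1−0.2116)/0.2116 = 3.7259
n ≥ 2 + 3.8416·3.7259 = 2 + 14.3134 = 16.3134
⌈16.3134⌉ = 17

17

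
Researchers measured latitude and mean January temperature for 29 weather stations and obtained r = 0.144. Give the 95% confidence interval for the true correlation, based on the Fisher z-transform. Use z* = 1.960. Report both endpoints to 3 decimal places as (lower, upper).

z_r = atanh(0.144) = 0.145008;  SE = 1/√(n−3) = 1/√26 = 0.196116
z-limits: 0.145008 ± 1.960·0.196116 = 0.145008 ± 0.384387 = [-0.239379, 0.529395]
ρ-limits: (tanh -0.239379, tanh 0.529395) = (-0.235, 0.485)

(-0.235, 0.485)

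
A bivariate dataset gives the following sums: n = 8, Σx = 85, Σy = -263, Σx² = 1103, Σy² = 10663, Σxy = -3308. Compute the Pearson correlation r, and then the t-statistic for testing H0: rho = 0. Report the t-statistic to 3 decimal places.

-3.371

Numerator: nΣxy − (Σx)(Σy) = 8·(-3308) − (85)(-263) = -4109
Denominator: √[(nΣx²−(Σx)²)(nΣy²−(Σy)²)]
  nΣx²−(Σx)² = 8·1103 − 7225 = 1599;  nΣy²−(Σy)² = 8·10663 − 69169 = 16135
  √(1599·16135) = √25799865 = 5079.3568
r = -4109 / 5079.3568 = -0.8090
t = r·√(n−2)/√(1−r²) = -0.8090·√6 / √(1−0.654481) = -1.981637 / 0.587809 = -3.371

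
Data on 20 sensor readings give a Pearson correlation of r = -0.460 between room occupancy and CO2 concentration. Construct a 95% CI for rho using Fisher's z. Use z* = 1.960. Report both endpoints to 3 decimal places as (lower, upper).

(-0.750, -0.022)

z_r = atanh(-0.460) = -0.497311;  SE = 1/√(n−3) = 1/√17 = 0.242536
z-limits: -0.497311 ± 1.960·0.242536 = -0.497311 ± 0.475371 = [-0.972682, -0.021940]
ρ-limits: (tanh -0.972682, tanh -0.021940) = (-0.750, -0.022)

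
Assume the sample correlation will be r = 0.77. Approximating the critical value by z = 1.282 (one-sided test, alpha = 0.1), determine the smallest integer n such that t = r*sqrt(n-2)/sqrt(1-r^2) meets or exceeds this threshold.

Need r·√(n−2)/√(1−r²) ≥ 1.282
√(n−2) ≥ 1.282·√(1−0.5929) / 0.77 = 1.282·0.638044 / 0.77 = 1.0623
n−2 ≥ 1.1285  ⇒  n ≥ 3.1285
Smallest integer n = 4

4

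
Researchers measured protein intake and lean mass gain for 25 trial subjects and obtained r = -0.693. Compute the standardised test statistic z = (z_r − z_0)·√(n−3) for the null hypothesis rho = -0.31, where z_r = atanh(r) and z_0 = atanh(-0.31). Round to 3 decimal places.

-2.501

Fisher z: atanh(-0.693) = -0.853705, atanh(-0.31) = -0.320545
z = (z_r − z_0)·√(n−3) = (-0.853705 − (-0.320545))·√22 = -0.533160 · 4.690416 = -2.501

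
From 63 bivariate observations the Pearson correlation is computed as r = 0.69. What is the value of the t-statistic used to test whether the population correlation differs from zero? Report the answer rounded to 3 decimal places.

t = r·√(n−2) / √(1−r²) with r = 0.69, n = 63
  = 0.69·√61 / √(1 − 0.4761)
  = 0.69·7.810250 / 0.723809
  = 5.389072 / 0.723809 = 7.445

7.445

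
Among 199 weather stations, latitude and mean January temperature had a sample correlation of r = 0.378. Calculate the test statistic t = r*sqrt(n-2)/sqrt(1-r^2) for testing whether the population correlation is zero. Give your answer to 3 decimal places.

5.731

1 − r² = 1 − 0.142884 = 0.857116;  √(1−r²) = 0.925806
√(n−2) = √197 = 14.035669
t = r·√(n−2)/√(1−r²) = 0.378 · 14.035669 / 0.925806 = 5.731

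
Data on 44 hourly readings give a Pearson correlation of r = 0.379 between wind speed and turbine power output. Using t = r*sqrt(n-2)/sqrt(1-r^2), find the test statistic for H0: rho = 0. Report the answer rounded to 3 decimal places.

1 − r² = 1 − 0.143641 = 0.856359;  √(1−r²) = 0.925397
√(n−2) = √42 = 6.480741
t = r·√(n−2)/√(1−r²) = 0.379 · 6.480741 / 0.925397 = 2.654

2.654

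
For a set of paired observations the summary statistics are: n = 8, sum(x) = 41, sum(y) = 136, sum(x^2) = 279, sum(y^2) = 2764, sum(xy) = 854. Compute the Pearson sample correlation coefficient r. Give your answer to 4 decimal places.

Numerator: nΣxy − (Σx)(Σy) = 8·854 − (41)(136) = 1256
Denominator: √[(nΣx²−(Σx)²)(nΣy²−(Σy)²)]
  nΣx²−(Σx)² = 8·279 − 1681 = 551;  nΣy²−(Σy)² = 8·2764 − 18496 = 3616
  √(551·3616) = √1992416 = 1411.5297
r = 1256 / 1411.5297 = 0.8898

0.8898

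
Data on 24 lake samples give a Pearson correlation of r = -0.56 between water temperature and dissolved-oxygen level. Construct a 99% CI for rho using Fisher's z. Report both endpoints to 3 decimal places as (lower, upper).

(-0.832, -0.071)

z_r = atanh(-0.56) = -0.632833;  SE = 1/√(n−3) = 1/√21 = 0.218218
z-limits: -0.632833 ± 2.576·0.218218 = -0.632833 ± 0.562130 = [-1.194963, -0.070703]
ρ-limits: (tanh -1.194963, tanh -0.070703) = (-0.832, -0.071)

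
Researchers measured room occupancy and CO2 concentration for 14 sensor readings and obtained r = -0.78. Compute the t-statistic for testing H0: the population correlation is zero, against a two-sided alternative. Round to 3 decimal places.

t = r·√(n−2) / √(1−r²) with r = -0.78, n = 14
  = -0.78·√12 / √(1 − 0.6084)
  = -0.78·3.464102 / 0.625780
  = -2.702000 / 0.625780 = -4.318

-4.318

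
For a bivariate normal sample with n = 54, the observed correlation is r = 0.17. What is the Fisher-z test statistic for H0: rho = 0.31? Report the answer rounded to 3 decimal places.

Fisher z: atanh(0.17) = 0.171667, atanh(0.31) = 0.320545
z = (z_r − z_0)·√(n−3) = (0.171667 − 0.320545)·√51 = -0.148878 · 7.141428 = -1.063

-1.063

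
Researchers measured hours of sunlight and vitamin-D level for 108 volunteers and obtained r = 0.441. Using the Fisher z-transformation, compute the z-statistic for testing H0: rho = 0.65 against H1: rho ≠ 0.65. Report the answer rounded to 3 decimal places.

-3.093

Fisher z: atanh(0.441) = 0.473472, atanh(0.65) = 0.775299
z = (z_r − z_0)·√(n−3) = (0.473472 − 0.775299)·√105 = -0.301827 · 10.246951 = -3.093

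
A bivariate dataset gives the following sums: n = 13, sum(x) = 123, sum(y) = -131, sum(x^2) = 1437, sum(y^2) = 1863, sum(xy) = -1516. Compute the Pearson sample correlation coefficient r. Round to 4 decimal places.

-0.7180

Numerator: nΣxy − (Σx)(Σy) = 13·(-1516) − (123)(-131) = -3595
Denominator: √[(nΣx²−(Σx)²)(nΣy²−(Σy)²)]
  nΣx²−(Σx)² = 13·1437 − 15129 = 3552;  nΣy²−(Σy)² = 13·1863 − 17161 = 7058
  √(3552·7058) = √25070016 = 5006.9967
r = -3595 / 5006.9967 = -0.7180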